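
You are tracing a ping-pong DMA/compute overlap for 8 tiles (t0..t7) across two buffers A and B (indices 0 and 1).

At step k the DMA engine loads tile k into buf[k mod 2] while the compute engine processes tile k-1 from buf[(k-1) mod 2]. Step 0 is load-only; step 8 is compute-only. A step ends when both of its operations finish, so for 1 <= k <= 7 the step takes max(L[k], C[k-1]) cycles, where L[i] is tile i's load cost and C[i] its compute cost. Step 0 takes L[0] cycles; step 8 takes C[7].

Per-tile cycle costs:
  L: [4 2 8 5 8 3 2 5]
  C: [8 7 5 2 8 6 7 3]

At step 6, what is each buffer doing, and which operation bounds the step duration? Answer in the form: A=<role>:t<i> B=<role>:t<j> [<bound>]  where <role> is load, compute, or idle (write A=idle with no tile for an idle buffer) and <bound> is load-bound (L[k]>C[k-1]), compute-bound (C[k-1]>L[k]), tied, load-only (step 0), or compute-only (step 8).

step 6: A=load:t6 B=compute:t5 [compute-bound]

step 0: L[0]=4 → dur=4, Σ=4 | A=load:t0 B=idle [load-only]
step 1: L[1]=2 C[0]=8 → dur=8, Σ=12 | A=compute:t0 B=load:t1 [compute-bound]
step 2: L[2]=8 C[1]=7 → dur=8, Σ=20 | A=load:t2 B=compute:t1 [load-bound]
step 3: L[3]=5 C[2]=5 → dur=5, Σ=25 | A=compute:t2 B=load:t3 [tied]
step 4: L[4]=8 C[3]=2 → dur=8, Σ=33 | A=load:t4 B=compute:t3 [load-bound]
step 5: L[5]=3 C[4]=8 → dur=8, Σ=41 | A=compute:t4 B=load:t5 [compute-bound]
step 6: L[6]=2 C[5]=6 → dur=6, Σ=47 | A=load:t6 B=compute:t5 [compute-bound]
step 7: L[7]=5 C[6]=7 → dur=7, Σ=54 | A=compute:t6 B=load:t7 [compute-bound]
step 8: C[7]=3 → dur=3, Σ=57 | A=idle B=compute:t7 [compute-only]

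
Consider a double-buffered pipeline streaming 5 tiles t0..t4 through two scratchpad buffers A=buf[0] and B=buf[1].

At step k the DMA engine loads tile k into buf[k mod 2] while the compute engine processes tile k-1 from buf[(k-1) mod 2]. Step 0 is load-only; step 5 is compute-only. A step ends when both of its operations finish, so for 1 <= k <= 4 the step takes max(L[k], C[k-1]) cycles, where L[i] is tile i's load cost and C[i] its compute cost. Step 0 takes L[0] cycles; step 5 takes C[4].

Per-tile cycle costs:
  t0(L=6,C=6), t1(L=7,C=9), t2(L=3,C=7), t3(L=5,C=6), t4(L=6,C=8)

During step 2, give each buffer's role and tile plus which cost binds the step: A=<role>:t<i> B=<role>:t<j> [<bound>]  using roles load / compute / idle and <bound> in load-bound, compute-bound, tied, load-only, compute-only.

[0] DMA t0→A (6c) ∥ CU idle ⇒ 6c, clock 6
[1] DMA t1→B (7c) ∥ CU A:t0 (6c) ⇒ 7c, clock 13
[2] DMA t2→A (3c) ∥ CU B:t1 (9c) ⇒ 9c, clock 22
[3] DMA t3→B (5c) ∥ CU A:t2 (7c) ⇒ 7c, clock 29
[4] DMA t4→A (6c) ∥ CU B:t3 (6c) ⇒ 6c, clock 35
[5] DMA idle ∥ CU A:t4 (8c) ⇒ 8c, clock 43

step 2: A=load:t2 B=compute:t1 [compute-bound]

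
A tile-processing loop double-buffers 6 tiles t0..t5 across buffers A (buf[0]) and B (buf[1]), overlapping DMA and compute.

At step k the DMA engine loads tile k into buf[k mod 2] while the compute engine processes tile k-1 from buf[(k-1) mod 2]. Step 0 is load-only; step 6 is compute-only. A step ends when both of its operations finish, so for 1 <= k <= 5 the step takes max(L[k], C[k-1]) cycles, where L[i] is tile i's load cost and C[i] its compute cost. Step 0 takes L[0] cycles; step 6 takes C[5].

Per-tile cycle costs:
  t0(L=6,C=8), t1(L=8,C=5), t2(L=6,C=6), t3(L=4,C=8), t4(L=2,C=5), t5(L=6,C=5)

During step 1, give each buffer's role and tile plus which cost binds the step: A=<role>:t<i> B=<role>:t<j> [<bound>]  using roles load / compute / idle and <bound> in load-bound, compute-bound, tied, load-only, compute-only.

  0. 6=6c; end=6; A:t0 B:-
  1. max(8,8)=8c; end=14; A:t0 B:t1
  2. max(6,5)=6c; end=20; A:t2 B:t1
  3. max(4,6)=6c; end=26; A:t2 B:t3
  4. max(2,8)=8c; end=34; A:t4 B:t3
  5. max(6,5)=6c; end=40; A:t4 B:t5
  6. 5=5c; end=45; A:t4 B:t5

step 1: A=compute:t0 B=load:t1 [tied]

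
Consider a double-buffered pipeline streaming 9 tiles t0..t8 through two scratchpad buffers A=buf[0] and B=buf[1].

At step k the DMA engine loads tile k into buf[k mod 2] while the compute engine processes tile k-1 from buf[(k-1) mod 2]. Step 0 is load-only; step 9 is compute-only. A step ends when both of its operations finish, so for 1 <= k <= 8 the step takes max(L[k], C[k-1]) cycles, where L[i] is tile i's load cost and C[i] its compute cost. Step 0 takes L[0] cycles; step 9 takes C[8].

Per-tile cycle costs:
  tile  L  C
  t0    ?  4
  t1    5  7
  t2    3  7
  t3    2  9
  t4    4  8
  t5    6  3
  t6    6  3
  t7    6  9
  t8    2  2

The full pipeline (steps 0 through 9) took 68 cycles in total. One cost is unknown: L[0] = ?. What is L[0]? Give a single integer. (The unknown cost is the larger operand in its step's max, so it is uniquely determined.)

step 0 = dur = L[0]=? = L[0]  (unknown; binding)
step 1 = dur = max(L[1]=5, C[0]=4) = 5
step 2 = dur = max(L[2]=3, C[1]=7) = 7
step 3 = dur = max(L[3]=2, C[2]=7) = 7
step 4 = dur = max(L[4]=4, C[3]=9) = 9
step 5 = dur = max(L[5]=6, C[4]=8) = 8
step 6 = dur = max(L[6]=6, C[5]=3) = 6
step 7 = dur = max(L[7]=6, C[6]=3) = 6
step 8 = dur = max(L[8]=2, C[7]=9) = 9
step 9 = dur = C[8]=2 = 2
sum of known step durations = 59
dur[0] = total - known = 68 - 59 = 9
L[0] is the binding max in step 0, so L[0] = dur[0] = 9

L[0] = 9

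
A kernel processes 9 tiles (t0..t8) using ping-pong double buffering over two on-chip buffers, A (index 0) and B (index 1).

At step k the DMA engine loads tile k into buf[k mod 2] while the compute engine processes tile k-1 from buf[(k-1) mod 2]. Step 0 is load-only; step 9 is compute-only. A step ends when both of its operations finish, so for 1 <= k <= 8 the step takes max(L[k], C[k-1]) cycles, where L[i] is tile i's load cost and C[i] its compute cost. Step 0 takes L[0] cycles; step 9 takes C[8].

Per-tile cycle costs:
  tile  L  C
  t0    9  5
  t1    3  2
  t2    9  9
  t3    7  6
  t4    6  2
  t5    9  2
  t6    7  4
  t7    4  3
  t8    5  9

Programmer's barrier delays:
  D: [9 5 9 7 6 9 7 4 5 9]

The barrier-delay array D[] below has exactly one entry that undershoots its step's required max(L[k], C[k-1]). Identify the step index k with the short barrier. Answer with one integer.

hazard at step 3

step 0: need L[0]=9 = 9; D[0]=9 ok
step 1: need max(L[1]=3,C[0]=5) = 5; D[1]=5 ok
step 2: need max(L[2]=9,C[1]=2) = 9; D[2]=9 ok
step 3: need max(L[3]=7,C[2]=9) = 9; D[3]=7 SHORT
step 4: need max(L[4]=6,C[3]=6) = 6; D[4]=6 ok
step 5: need max(L[5]=9,C[4]=2) = 9; D[5]=9 ok
step 6: need max(L[6]=7,C[5]=2) = 7; D[6]=7 ok
step 7: need max(L[7]=4,C[6]=4) = 4; D[7]=4 ok
step 8: need max(L[8]=5,C[7]=3) = 5; D[8]=5 ok
step 9: need C[8]=9 = 9; D[9]=9 ok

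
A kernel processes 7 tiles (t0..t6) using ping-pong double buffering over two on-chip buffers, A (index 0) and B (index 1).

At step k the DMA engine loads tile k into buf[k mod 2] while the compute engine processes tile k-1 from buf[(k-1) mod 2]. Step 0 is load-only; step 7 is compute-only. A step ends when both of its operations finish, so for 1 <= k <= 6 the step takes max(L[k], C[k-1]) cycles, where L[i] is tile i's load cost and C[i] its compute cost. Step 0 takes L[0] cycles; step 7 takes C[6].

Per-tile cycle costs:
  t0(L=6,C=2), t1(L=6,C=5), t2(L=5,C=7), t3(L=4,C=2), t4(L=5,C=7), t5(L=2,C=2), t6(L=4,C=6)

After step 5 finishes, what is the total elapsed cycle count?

end_cycle[5] = 36

k=0 load=t0/6c comp=- wait=6 total=6
k=1 load=t1/6c comp=t0/2c wait=6 total=12
k=2 load=t2/5c comp=t1/5c wait=5 total=17
k=3 load=t3/4c comp=t2/7c wait=7 total=24
k=4 load=t4/5c comp=t3/2c wait=5 total=29
k=5 load=t5/2c comp=t4/7c wait=7 total=36
k=6 load=t6/4c comp=t5/2c wait=4 total=40
k=7 load=- comp=t6/6c wait=6 total=46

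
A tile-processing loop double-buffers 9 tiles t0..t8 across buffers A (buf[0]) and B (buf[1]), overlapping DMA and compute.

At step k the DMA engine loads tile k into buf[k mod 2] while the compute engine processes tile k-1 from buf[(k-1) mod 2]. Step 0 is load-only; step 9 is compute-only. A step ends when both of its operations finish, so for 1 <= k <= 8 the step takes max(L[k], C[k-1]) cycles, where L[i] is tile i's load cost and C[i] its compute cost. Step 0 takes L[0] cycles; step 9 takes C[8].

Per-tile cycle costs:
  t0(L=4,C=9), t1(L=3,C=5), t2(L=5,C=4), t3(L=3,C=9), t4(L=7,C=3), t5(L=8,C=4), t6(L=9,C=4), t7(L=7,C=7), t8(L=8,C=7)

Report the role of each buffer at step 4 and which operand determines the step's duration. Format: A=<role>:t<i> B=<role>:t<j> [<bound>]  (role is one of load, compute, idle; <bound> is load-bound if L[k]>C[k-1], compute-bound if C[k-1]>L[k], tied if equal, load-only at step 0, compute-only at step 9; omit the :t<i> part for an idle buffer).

k=0 load=t0/4c comp=- wait=4 total=4
k=1 load=t1/3c comp=t0/9c wait=9 total=13
k=2 load=t2/5c comp=t1/5c wait=5 total=18
k=3 load=t3/3c comp=t2/4c wait=4 total=22
k=4 load=t4/7c comp=t3/9c wait=9 total=31
k=5 load=t5/8c comp=t4/3c wait=8 total=39
k=6 load=t6/9c comp=t5/4c wait=9 total=48
k=7 load=t7/7c comp=t6/4c wait=7 total=55
k=8 load=t8/8c comp=t7/7c wait=8 total=63
k=9 load=- comp=t8/7c wait=7 total=70

step 4: A=load:t4 B=compute:t3 [compute-bound]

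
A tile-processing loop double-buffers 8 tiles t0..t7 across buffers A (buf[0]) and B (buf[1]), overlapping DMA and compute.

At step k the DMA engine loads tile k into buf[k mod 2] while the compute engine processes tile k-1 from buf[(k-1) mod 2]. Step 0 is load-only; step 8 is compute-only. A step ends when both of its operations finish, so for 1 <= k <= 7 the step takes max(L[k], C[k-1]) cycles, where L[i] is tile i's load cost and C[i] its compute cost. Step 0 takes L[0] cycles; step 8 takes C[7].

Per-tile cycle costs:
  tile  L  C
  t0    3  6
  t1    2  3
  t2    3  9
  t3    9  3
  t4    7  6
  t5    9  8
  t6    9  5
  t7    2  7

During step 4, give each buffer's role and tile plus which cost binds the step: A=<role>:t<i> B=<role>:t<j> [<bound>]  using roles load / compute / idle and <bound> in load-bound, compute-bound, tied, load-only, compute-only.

k=0 load=t0/3c comp=- wait=3 total=3
k=1 load=t1/2c comp=t0/6c wait=6 total=9
k=2 load=t2/3c comp=t1/3c wait=3 total=12
k=3 load=t3/9c comp=t2/9c wait=9 total=21
k=4 load=t4/7c comp=t3/3c wait=7 total=28
k=5 load=t5/9c comp=t4/6c wait=9 total=37
k=6 load=t6/9c comp=t5/8c wait=9 total=46
k=7 load=t7/2c comp=t6/5c wait=5 total=51
k=8 load=- comp=t7/7c wait=7 total=58

step 4: A=load:t4 B=compute:t3 [load-bound]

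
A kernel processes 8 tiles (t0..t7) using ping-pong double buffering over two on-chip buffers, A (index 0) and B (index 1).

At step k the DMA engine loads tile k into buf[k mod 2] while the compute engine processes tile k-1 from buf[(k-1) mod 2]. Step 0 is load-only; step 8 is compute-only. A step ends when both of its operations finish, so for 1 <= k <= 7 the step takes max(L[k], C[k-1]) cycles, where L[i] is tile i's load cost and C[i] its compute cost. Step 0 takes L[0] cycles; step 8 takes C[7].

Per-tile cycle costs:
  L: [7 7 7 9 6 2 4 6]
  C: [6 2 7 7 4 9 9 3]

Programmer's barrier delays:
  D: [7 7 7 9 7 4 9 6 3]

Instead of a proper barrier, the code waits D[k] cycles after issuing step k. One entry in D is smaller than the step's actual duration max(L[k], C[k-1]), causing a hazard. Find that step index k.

k=0 barrier L[0]=7→7c, D[0]=7 ok
k=1 barrier max(L[1]=7,C[0]=6)→7c, D[1]=7 ok
k=2 barrier max(L[2]=7,C[1]=2)→7c, D[2]=7 ok
k=3 barrier max(L[3]=9,C[2]=7)→9c, D[3]=9 ok
k=4 barrier max(L[4]=6,C[3]=7)→7c, D[4]=7 ok
k=5 barrier max(L[5]=2,C[4]=4)→4c, D[5]=4 ok
k=6 barrier max(L[6]=4,C[5]=9)→9c, D[6]=9 ok
k=7 barrier max(L[7]=6,C[6]=9)→9c, D[7]=6 SHORT
k=8 barrier C[7]=3→3c, D[8]=3 ok

hazard at step 7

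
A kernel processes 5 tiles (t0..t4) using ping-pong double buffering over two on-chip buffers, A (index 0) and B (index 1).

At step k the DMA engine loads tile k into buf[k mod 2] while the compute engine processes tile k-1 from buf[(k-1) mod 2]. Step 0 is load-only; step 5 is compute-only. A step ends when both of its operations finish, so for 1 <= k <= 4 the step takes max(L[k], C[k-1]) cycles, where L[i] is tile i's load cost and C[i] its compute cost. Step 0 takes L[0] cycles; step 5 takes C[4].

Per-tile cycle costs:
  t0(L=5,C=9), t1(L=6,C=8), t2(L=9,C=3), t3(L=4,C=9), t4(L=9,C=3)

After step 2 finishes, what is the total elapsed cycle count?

end_cycle[2] = 23

k=0 load=t0/5c comp=- wait=5 total=5
k=1 load=t1/6c comp=t0/9c wait=9 total=14
k=2 load=t2/9c comp=t1/8c wait=9 total=23
k=3 load=t3/4c comp=t2/3c wait=4 total=27
k=4 load=t4/9c comp=t3/9c wait=9 total=36
k=5 load=- comp=t4/3c wait=3 total=39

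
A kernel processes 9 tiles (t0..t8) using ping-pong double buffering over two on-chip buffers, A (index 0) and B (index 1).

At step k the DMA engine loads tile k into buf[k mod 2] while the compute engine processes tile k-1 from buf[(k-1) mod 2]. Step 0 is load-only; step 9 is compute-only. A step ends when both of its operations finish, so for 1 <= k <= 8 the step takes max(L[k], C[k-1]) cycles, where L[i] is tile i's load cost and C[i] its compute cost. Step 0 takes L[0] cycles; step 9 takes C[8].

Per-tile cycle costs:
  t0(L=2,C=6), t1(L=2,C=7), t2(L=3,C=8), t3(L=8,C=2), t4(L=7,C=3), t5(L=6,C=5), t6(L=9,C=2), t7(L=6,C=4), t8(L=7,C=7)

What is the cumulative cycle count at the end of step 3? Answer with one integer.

k=0 load=t0/2c comp=- wait=2 total=2
k=1 load=t1/2c comp=t0/6c wait=6 total=8
k=2 load=t2/3c comp=t1/7c wait=7 total=15
k=3 load=t3/8c comp=t2/8c wait=8 total=23
k=4 load=t4/7c comp=t3/2c wait=7 total=30
k=5 load=t5/6c comp=t4/3c wait=6 total=36
k=6 load=t6/9c comp=t5/5c wait=9 total=45
k=7 load=t7/6c comp=t6/2c wait=6 total=51
k=8 load=t8/7c comp=t7/4c wait=7 total=58
k=9 load=- comp=t8/7c wait=7 total=65

end_cycle[3] = 23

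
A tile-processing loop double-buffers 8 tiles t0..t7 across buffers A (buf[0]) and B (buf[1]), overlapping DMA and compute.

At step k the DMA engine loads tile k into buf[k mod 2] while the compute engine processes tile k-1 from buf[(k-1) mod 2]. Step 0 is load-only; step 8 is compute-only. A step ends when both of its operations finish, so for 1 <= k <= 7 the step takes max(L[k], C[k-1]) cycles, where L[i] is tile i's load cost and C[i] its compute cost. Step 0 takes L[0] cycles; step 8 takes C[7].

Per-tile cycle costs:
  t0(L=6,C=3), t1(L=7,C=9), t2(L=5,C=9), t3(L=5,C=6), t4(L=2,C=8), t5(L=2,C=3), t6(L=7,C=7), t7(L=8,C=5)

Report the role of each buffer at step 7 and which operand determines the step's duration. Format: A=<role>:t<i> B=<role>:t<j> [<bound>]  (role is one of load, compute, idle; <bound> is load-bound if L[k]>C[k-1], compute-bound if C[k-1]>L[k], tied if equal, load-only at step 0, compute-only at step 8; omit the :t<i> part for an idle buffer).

step 7: A=compute:t6 B=load:t7 [load-bound]

  0. 6=6c; end=6; A:t0 B:-
  1. max(7,3)=7c; end=13; A:t0 B:t1
  2. max(5,9)=9c; end=22; A:t2 B:t1
  3. max(5,9)=9c; end=31; A:t2 B:t3
  4. max(2,6)=6c; end=37; A:t4 B:t3
  5. max(2,8)=8c; end=45; A:t4 B:t5
  6. max(7,3)=7c; end=52; A:t6 B:t5
  7. max(8,7)=8c; end=60; A:t6 B:t7
  8. 5=5c; end=65; A:t6 B:t7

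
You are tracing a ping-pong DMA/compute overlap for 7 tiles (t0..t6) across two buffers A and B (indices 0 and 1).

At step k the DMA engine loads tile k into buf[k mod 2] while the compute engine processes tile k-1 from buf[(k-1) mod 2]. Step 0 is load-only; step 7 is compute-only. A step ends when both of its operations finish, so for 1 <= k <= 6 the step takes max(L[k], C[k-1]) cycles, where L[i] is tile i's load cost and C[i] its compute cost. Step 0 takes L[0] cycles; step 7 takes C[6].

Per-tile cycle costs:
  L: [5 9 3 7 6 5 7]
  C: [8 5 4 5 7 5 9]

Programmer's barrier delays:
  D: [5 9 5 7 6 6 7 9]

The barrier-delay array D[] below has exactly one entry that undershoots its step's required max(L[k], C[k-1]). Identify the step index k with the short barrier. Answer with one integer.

step 0: need L[0]=5 = 5; D[0]=5 ok
step 1: need max(L[1]=9,C[0]=8) = 9; D[1]=9 ok
step 2: need max(L[2]=3,C[1]=5) = 5; D[2]=5 ok
step 3: need max(L[3]=7,C[2]=4) = 7; D[3]=7 ok
step 4: need max(L[4]=6,C[3]=5) = 6; D[4]=6 ok
step 5: need max(L[5]=5,C[4]=7) = 7; D[5]=6 SHORT
step 6: need max(L[6]=7,C[5]=5) = 7; D[6]=7 ok
step 7: need C[6]=9 = 9; D[7]=9 ok

hazard at step 5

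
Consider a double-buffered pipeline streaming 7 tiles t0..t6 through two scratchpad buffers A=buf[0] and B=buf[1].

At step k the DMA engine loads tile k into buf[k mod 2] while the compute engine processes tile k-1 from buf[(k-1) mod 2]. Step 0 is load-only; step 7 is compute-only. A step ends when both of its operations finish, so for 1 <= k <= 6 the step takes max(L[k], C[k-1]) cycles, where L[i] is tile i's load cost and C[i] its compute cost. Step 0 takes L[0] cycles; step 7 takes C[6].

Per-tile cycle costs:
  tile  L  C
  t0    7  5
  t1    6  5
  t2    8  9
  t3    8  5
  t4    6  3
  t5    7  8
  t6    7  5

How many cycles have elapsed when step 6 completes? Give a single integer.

step 0: L[0]=7 → dur=7, Σ=7 | A=load:t0 B=idle [load-only]
step 1: L[1]=6 C[0]=5 → dur=6, Σ=13 | A=compute:t0 B=load:t1 [load-bound]
step 2: L[2]=8 C[1]=5 → dur=8, Σ=21 | A=load:t2 B=compute:t1 [load-bound]
step 3: L[3]=8 C[2]=9 → dur=9, Σ=30 | A=compute:t2 B=load:t3 [compute-bound]
step 4: L[4]=6 C[3]=5 → dur=6, Σ=36 | A=load:t4 B=compute:t3 [load-bound]
step 5: L[5]=7 C[4]=3 → dur=7, Σ=43 | A=compute:t4 B=load:t5 [load-bound]
step 6: L[6]=7 C[5]=8 → dur=8, Σ=51 | A=load:t6 B=compute:t5 [compute-bound]
step 7: C[6]=5 → dur=5, Σ=56 | A=compute:t6 B=idle [compute-only]

end_cycle[6] = 51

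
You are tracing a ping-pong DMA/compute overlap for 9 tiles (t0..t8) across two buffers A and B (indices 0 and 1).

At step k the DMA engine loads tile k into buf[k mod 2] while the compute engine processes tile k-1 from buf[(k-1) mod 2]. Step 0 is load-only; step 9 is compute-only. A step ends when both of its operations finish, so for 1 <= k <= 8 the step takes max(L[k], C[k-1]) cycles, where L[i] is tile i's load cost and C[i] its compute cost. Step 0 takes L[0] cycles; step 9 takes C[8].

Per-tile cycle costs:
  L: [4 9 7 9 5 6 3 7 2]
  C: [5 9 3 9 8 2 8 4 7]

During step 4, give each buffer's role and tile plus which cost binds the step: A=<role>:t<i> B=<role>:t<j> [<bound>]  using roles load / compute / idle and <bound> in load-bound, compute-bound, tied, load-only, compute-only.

k=0 load=t0/4c comp=- wait=4 total=4
k=1 load=t1/9c comp=t0/5c wait=9 total=13
k=2 load=t2/7c comp=t1/9c wait=9 total=22
k=3 load=t3/9c comp=t2/3c wait=9 total=31
k=4 load=t4/5c comp=t3/9c wait=9 total=40
k=5 load=t5/6c comp=t4/8c wait=8 total=48
k=6 load=t6/3c comp=t5/2c wait=3 total=51
k=7 load=t7/7c comp=t6/8c wait=8 total=59
k=8 load=t8/2c comp=t7/4c wait=4 total=63
k=9 load=- comp=t8/7c wait=7 total=70

step 4: A=load:t4 B=compute:t3 [compute-bound]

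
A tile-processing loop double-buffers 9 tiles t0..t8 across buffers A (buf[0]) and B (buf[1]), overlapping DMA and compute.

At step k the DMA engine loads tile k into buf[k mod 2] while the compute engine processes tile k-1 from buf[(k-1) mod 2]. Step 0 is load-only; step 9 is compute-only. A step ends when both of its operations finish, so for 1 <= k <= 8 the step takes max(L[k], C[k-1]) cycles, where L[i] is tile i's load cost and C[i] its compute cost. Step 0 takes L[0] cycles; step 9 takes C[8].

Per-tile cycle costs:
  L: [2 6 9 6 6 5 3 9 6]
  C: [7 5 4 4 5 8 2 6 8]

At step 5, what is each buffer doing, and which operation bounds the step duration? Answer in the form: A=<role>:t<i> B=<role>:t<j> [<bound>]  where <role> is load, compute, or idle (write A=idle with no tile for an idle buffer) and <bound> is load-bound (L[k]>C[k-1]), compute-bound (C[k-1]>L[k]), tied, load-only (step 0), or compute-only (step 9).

step 5: A=compute:t4 B=load:t5 [tied]

  0. 2=2c; end=2; A:t0 B:-
  1. max(6,7)=7c; end=9; A:t0 B:t1
  2. max(9,5)=9c; end=18; A:t2 B:t1
  3. max(6,4)=6c; end=24; A:t2 B:t3
  4. max(6,4)=6c; end=30; A:t4 B:t3
  5. max(5,5)=5c; end=35; A:t4 B:t5
  6. max(3,8)=8c; end=43; A:t6 B:t5
  7. max(9,2)=9c; end=52; A:t6 B:t7
  8. max(6,6)=6c; end=58; A:t8 B:t7
  9. 8=8c; end=66; A:t8 B:t7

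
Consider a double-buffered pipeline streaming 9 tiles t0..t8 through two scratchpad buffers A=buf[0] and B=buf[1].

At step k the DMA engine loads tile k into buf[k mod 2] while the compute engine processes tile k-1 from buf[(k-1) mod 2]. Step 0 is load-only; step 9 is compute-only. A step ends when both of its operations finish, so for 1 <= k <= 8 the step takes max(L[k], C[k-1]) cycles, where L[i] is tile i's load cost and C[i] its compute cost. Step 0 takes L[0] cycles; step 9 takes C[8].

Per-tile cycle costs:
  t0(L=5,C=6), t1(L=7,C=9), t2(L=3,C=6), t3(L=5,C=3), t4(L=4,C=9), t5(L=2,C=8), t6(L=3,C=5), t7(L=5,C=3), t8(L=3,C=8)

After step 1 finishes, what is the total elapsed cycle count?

end_cycle[1] = 12

  0. 5=5c; end=5; A:t0 B:-
  1. max(7,6)=7c; end=12; A:t0 B:t1
  2. max(3,9)=9c; end=21; A:t2 B:t1
  3. max(5,6)=6c; end=27; A:t2 B:t3
  4. max(4,3)=4c; end=31; A:t4 B:t3
  5. max(2,9)=9c; end=40; A:t4 B:t5
  6. max(3,8)=8c; end=48; A:t6 B:t5
  7. max(5,5)=5c; end=53; A:t6 B:t7
  8. max(3,3)=3c; end=56; A:t8 B:t7
  9. 8=8c; end=64; A:t8 B:t7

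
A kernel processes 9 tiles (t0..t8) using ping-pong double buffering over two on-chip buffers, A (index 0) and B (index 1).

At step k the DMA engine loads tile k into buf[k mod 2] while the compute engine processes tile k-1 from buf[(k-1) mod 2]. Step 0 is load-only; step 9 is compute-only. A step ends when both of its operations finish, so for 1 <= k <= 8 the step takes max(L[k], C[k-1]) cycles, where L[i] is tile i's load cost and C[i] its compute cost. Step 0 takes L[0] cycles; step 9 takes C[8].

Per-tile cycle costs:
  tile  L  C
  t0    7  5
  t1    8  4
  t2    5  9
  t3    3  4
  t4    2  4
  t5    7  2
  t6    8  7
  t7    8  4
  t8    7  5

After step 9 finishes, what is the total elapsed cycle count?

end_cycle[9] = 68

k=0 load=t0/7c comp=- wait=7 total=7
k=1 load=t1/8c comp=t0/5c wait=8 total=15
k=2 load=t2/5c comp=t1/4c wait=5 total=20
k=3 load=t3/3c comp=t2/9c wait=9 total=29
k=4 load=t4/2c comp=t3/4c wait=4 total=33
k=5 load=t5/7c comp=t4/4c wait=7 total=40
k=6 load=t6/8c comp=t5/2c wait=8 total=48
k=7 load=t7/8c comp=t6/7c wait=8 total=56
k=8 load=t8/7c comp=t7/4c wait=7 total=63
k=9 load=- comp=t8/5c wait=5 total=68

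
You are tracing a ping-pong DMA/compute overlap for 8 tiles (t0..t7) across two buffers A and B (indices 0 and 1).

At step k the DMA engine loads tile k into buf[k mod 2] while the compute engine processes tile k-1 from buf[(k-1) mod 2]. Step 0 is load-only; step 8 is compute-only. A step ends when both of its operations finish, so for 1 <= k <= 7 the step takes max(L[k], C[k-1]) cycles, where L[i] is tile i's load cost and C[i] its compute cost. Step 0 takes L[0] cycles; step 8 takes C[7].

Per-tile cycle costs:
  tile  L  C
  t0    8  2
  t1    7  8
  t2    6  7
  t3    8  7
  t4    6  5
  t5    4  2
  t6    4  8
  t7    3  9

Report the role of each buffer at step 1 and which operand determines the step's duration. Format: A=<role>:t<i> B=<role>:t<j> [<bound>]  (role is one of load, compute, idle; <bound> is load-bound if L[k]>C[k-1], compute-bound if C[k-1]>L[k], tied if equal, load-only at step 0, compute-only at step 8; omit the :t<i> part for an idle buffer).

k=0 load=t0/8c comp=- wait=8 total=8
k=1 load=t1/7c comp=t0/2c wait=7 total=15
k=2 load=t2/6c comp=t1/8c wait=8 total=23
k=3 load=t3/8c comp=t2/7c wait=8 total=31
k=4 load=t4/6c comp=t3/7c wait=7 total=38
k=5 load=t5/4c comp=t4/5c wait=5 total=43
k=6 load=t6/4c comp=t5/2c wait=4 total=47
k=7 load=t7/3c comp=t6/8c wait=8 total=55
k=8 load=- comp=t7/9c wait=9 total=64

step 1: A=compute:t0 B=load:t1 [load-bound]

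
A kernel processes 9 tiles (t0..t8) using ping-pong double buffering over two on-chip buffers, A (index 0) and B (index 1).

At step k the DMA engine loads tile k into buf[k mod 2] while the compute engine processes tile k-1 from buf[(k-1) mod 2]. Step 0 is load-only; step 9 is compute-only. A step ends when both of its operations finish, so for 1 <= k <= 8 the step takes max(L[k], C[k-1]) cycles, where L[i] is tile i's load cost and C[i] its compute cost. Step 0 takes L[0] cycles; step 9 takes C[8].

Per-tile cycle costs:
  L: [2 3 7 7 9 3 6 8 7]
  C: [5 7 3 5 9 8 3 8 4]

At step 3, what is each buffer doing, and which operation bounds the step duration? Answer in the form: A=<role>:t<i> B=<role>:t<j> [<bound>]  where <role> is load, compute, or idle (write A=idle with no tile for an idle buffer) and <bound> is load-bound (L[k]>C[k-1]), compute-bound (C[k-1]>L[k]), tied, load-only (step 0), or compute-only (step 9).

  0. 2=2c; end=2; A:t0 B:-
  1. max(3,5)=5c; end=7; A:t0 B:t1
  2. max(7,7)=7c; end=14; A:t2 B:t1
  3. max(7,3)=7c; end=21; A:t2 B:t3
  4. max(9,5)=9c; end=30; A:t4 B:t3
  5. max(3,9)=9c; end=39; A:t4 B:t5
  6. max(6,8)=8c; end=47; A:t6 B:t5
  7. max(8,3)=8c; end=55; A:t6 B:t7
  8. max(7,8)=8c; end=63; A:t8 B:t7
  9. 4=4c; end=67; A:t8 B:t7

step 3: A=compute:t2 B=load:t3 [load-bound]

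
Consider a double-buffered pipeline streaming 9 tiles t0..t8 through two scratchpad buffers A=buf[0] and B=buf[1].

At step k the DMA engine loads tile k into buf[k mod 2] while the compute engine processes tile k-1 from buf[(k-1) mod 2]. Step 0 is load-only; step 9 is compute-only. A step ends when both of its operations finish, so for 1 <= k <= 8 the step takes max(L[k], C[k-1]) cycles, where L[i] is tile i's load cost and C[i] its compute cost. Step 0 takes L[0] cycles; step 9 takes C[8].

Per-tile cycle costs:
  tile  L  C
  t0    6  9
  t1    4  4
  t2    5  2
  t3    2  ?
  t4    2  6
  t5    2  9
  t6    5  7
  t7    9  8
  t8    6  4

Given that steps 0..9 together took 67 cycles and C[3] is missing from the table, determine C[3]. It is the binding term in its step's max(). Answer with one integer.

step 0 = dur = L[0]=6 = 6
step 1 = dur = max(L[1]=4, C[0]=9) = 9
step 2 = dur = max(L[2]=5, C[1]=4) = 5
step 3 = dur = max(L[3]=2, C[2]=2) = 2
step 4 = dur = max(L[4]=2, C[3]=?) = C[3]  (unknown; binding)
step 5 = dur = max(L[5]=2, C[4]=6) = 6
step 6 = dur = max(L[6]=5, C[5]=9) = 9
step 7 = dur = max(L[7]=9, C[6]=7) = 9
step 8 = dur = max(L[8]=6, C[7]=8) = 8
step 9 = dur = C[8]=4 = 4
sum of known step durations = 58
dur[4] = total - known = 67 - 58 = 9
C[3] is the binding max in step 4, so C[3] = dur[4] = 9

C[3] = 9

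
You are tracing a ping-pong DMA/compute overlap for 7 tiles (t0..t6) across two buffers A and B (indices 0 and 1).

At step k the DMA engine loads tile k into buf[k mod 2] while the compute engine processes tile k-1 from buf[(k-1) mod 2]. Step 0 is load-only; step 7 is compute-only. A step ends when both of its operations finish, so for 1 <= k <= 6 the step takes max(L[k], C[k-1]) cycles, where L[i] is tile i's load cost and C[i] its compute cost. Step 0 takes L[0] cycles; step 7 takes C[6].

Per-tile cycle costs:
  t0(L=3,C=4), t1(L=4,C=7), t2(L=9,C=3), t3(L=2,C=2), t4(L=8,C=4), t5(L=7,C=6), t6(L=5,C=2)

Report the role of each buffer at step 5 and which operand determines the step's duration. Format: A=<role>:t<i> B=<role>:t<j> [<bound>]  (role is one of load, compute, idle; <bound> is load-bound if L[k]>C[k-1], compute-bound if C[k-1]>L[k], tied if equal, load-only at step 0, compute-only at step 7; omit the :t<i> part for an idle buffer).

step 0: L[0]=3 → dur=3, Σ=3 | A=load:t0 B=idle [load-only]
step 1: L[1]=4 C[0]=4 → dur=4, Σ=7 | A=compute:t0 B=load:t1 [tied]
step 2: L[2]=9 C[1]=7 → dur=9, Σ=16 | A=load:t2 B=compute:t1 [load-bound]
step 3: L[3]=2 C[2]=3 → dur=3, Σ=19 | A=compute:t2 B=load:t3 [compute-bound]
step 4: L[4]=8 C[3]=2 → dur=8, Σ=27 | A=load:t4 B=compute:t3 [load-bound]
step 5: L[5]=7 C[4]=4 → dur=7, Σ=34 | A=compute:t4 B=load:t5 [load-bound]
step 6: L[6]=5 C[5]=6 → dur=6, Σ=40 | A=load:t6 B=compute:t5 [compute-bound]
step 7: C[6]=2 → dur=2, Σ=42 | A=compute:t6 B=idle [compute-only]

step 5: A=compute:t4 B=load:t5 [load-bound]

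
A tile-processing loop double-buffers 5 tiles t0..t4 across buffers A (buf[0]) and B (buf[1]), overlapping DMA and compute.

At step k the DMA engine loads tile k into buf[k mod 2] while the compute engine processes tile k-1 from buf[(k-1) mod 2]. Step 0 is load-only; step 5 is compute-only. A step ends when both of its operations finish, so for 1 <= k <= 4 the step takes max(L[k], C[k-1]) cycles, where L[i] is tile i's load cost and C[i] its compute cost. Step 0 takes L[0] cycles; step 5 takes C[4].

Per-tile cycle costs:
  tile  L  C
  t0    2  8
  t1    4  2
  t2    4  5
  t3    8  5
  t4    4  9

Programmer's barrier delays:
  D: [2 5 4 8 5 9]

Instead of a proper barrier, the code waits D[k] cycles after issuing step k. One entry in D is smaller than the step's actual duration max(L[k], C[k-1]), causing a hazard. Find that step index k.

hazard at step 1

k=0 barrier L[0]=2→2c, D[0]=2 ok
k=1 barrier max(L[1]=4,C[0]=8)→8c, D[1]=5 SHORT
k=2 barrier max(L[2]=4,C[1]=2)→4c, D[2]=4 ok
k=3 barrier max(L[3]=8,C[2]=5)→8c, D[3]=8 ok
k=4 barrier max(L[4]=4,C[3]=5)→5c, D[4]=5 ok
k=5 barrier C[4]=9→9c, D[5]=9 ok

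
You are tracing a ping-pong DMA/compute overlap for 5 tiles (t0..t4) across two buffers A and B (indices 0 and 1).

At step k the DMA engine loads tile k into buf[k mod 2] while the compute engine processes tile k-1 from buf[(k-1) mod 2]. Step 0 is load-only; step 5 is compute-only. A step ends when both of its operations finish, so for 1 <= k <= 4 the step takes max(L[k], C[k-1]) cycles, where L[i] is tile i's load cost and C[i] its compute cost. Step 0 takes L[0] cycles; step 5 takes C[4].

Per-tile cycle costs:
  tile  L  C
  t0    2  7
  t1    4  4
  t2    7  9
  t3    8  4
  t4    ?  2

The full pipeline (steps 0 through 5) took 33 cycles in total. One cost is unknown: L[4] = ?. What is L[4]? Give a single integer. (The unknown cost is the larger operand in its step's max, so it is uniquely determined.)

L[4] = 6

step 0 | dur = L[0]=2 = 2
step 1 | dur = max(L[1]=4, C[0]=7) = 7
step 2 | dur = max(L[2]=7, C[1]=4) = 7
step 3 | dur = max(L[3]=8, C[2]=9) = 9
step 4 | dur = max(L[4]=?, C[3]=4) = L[4]  (unknown; binding)
step 5 | dur = C[4]=2 = 2
sum of known step durations = 27
dur[4] = total - known = 33 - 27 = 6
L[4] is the binding max in step 4, so L[4] = dur[4] = 6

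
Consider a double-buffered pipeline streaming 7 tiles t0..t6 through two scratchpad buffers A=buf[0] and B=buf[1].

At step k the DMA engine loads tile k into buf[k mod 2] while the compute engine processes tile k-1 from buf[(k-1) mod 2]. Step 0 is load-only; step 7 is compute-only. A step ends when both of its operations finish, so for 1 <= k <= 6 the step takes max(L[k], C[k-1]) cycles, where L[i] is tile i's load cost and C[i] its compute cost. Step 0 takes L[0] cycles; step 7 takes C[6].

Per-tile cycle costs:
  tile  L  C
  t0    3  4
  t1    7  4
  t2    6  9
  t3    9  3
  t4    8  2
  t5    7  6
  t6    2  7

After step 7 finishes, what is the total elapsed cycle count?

end_cycle[7] = 53

k=0 load=t0/3c comp=- wait=3 total=3
k=1 load=t1/7c comp=t0/4c wait=7 total=10
k=2 load=t2/6c comp=t1/4c wait=6 total=16
k=3 load=t3/9c comp=t2/9c wait=9 total=25
k=4 load=t4/8c comp=t3/3c wait=8 total=33
k=5 load=t5/7c comp=t4/2c wait=7 total=40
k=6 load=t6/2c comp=t5/6c wait=6 total=46
k=7 load=- comp=t6/7c wait=7 total=53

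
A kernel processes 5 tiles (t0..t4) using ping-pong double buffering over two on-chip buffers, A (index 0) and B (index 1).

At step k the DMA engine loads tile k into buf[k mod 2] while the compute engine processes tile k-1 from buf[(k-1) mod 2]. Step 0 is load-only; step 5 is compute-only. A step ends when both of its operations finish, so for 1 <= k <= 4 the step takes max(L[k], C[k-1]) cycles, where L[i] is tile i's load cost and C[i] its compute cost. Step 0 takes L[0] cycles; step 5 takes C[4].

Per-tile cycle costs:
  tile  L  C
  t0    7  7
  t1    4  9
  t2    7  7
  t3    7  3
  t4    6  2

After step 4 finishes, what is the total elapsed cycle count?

end_cycle[4] = 36

[0] DMA t0→A (7c) ∥ CU idle ⇒ 7c, clock 7
[1] DMA t1→B (4c) ∥ CU A:t0 (7c) ⇒ 7c, clock 14
[2] DMA t2→A (7c) ∥ CU B:t1 (9c) ⇒ 9c, clock 23
[3] DMA t3→B (7c) ∥ CU A:t2 (7c) ⇒ 7c, clock 30
[4] DMA t4→A (6c) ∥ CU B:t3 (3c) ⇒ 6c, clock 36
[5] DMA idle ∥ CU A:t4 (2c) ⇒ 2c, clock 38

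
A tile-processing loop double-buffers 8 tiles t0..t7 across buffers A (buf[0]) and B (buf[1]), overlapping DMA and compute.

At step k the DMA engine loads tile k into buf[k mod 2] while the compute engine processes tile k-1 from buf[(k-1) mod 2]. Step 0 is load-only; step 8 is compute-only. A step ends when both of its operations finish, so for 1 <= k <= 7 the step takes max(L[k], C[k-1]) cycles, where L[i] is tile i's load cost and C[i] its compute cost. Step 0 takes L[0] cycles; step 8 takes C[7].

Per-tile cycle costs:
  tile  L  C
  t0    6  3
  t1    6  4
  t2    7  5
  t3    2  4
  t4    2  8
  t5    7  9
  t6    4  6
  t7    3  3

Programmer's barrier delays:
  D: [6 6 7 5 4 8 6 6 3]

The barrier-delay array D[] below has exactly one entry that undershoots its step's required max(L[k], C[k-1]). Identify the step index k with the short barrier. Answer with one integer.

hazard at step 6

step 0: need L[0]=6 = 6; D[0]=6 ok
step 1: need max(L[1]=6,C[0]=3) = 6; D[1]=6 ok
step 2: need max(L[2]=7,C[1]=4) = 7; D[2]=7 ok
step 3: need max(L[3]=2,C[2]=5) = 5; D[3]=5 ok
step 4: need max(L[4]=2,C[3]=4) = 4; D[4]=4 ok
step 5: need max(L[5]=7,C[4]=8) = 8; D[5]=8 ok
step 6: need max(L[6]=4,C[5]=9) = 9; D[6]=6 SHORT
step 7: need max(L[7]=3,C[6]=6) = 6; D[7]=6 ok
step 8: need C[7]=3 = 3; D[8]=3 ok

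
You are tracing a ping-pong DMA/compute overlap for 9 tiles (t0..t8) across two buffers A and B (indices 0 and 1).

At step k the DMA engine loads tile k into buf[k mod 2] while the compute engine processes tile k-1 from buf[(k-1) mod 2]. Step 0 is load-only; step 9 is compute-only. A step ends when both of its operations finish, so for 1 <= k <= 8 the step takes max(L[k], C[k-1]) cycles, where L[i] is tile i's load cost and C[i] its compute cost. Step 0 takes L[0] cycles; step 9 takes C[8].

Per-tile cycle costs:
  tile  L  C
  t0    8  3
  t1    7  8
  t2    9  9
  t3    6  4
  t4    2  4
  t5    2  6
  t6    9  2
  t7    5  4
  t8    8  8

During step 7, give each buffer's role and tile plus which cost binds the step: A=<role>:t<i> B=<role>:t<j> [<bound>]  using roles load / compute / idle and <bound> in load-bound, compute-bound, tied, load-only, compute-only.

  0. 8=8c; end=8; A:t0 B:-
  1. max(7,3)=7c; end=15; A:t0 B:t1
  2. max(9,8)=9c; end=24; A:t2 B:t1
  3. max(6,9)=9c; end=33; A:t2 B:t3
  4. max(2,4)=4c; end=37; A:t4 B:t3
  5. max(2,4)=4c; end=41; A:t4 B:t5
  6. max(9,6)=9c; end=50; A:t6 B:t5
  7. max(5,2)=5c; end=55; A:t6 B:t7
  8. max(8,4)=8c; end=63; A:t8 B:t7
  9. 8=8c; end=71; A:t8 B:t7

step 7: A=compute:t6 B=load:t7 [load-bound]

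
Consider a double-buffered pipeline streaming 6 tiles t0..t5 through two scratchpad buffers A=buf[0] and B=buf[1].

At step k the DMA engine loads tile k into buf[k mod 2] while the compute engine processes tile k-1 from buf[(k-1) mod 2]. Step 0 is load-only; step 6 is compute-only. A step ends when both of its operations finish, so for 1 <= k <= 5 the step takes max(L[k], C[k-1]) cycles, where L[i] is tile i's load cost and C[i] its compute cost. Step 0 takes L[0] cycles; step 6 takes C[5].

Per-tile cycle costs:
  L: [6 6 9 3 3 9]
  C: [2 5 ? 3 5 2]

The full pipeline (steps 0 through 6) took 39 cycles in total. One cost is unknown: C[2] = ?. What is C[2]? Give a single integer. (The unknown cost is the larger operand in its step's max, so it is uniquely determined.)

step 0 → dur = L[0]=6 = 6
step 1 → dur = max(L[1]=6, C[0]=2) = 6
step 2 → dur = max(L[2]=9, C[1]=5) = 9
step 3 → dur = max(L[3]=3, C[2]=?) = C[2]  (unknown; binding)
step 4 → dur = max(L[4]=3, C[3]=3) = 3
step 5 → dur = max(L[5]=9, C[4]=5) = 9
step 6 → dur = C[5]=2 = 2
sum of known step durations = 35
dur[3] = total - known = 39 - 35 = 4
C[2] is the binding max in step 3, so C[2] = dur[3] = 4

C[2] = 4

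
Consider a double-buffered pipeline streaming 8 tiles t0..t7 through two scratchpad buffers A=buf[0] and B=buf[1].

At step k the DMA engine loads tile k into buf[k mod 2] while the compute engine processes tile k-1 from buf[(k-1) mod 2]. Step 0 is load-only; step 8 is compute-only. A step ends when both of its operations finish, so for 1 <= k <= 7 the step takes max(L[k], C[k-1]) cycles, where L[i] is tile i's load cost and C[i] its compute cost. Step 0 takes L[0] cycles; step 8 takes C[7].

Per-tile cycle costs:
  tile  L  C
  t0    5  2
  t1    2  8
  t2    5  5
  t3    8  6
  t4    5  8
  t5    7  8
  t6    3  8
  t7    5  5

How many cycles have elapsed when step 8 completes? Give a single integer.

end_cycle[8] = 58

step 0: L[0]=5 → dur=5, Σ=5 | A=load:t0 B=idle [load-only]
step 1: L[1]=2 C[0]=2 → dur=2, Σ=7 | A=compute:t0 B=load:t1 [tied]
step 2: L[2]=5 C[1]=8 → dur=8, Σ=15 | A=load:t2 B=compute:t1 [compute-bound]
step 3: L[3]=8 C[2]=5 → dur=8, Σ=23 | A=compute:t2 B=load:t3 [load-bound]
step 4: L[4]=5 C[3]=6 → dur=6, Σ=29 | A=load:t4 B=compute:t3 [compute-bound]
step 5: L[5]=7 C[4]=8 → dur=8, Σ=37 | A=compute:t4 B=load:t5 [compute-bound]
step 6: L[6]=3 C[5]=8 → dur=8, Σ=45 | A=load:t6 B=compute:t5 [compute-bound]
step 7: L[7]=5 C[6]=8 → dur=8, Σ=53 | A=compute:t6 B=load:t7 [compute-bound]
step 8: C[7]=5 → dur=5, Σ=58 | A=idle B=compute:t7 [compute-only]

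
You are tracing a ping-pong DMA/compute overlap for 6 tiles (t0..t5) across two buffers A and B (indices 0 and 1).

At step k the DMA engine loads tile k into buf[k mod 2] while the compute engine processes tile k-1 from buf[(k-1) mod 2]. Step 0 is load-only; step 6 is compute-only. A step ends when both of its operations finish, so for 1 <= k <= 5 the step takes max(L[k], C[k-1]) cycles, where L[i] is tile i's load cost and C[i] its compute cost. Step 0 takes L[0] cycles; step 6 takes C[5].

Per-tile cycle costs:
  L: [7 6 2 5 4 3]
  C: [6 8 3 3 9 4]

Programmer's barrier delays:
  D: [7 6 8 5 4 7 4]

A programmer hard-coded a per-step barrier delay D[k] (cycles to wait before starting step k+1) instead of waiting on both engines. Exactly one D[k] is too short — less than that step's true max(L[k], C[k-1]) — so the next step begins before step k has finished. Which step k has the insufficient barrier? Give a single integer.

hazard at step 5

[0] required=L[0]=7=7 vs D=7 ok
[1] required=max(L[1]=6,C[0]=6)=6 vs D=6 ok
[2] required=max(L[2]=2,C[1]=8)=8 vs D=8 ok
[3] required=max(L[3]=5,C[2]=3)=5 vs D=5 ok
[4] required=max(L[4]=4,C[3]=3)=4 vs D=4 ok
[5] required=max(L[5]=3,C[4]=9)=9 vs D=7 SHORT
[6] required=C[5]=4=4 vs D=4 ok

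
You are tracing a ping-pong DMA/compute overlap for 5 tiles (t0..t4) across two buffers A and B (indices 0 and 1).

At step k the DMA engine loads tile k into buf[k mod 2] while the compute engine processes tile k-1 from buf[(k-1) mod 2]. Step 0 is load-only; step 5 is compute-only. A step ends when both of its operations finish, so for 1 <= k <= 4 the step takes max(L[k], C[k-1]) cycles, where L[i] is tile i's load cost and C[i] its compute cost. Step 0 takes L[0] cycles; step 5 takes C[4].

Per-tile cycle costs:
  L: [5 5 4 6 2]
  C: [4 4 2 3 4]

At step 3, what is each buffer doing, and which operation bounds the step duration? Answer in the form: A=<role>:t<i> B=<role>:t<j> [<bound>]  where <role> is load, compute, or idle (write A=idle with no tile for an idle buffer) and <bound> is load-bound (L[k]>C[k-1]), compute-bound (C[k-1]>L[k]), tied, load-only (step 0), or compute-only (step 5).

  0. 5=5c; end=5; A:t0 B:-
  1. max(5,4)=5c; end=10; A:t0 B:t1
  2. max(4,4)=4c; end=14; A:t2 B:t1
  3. max(6,2)=6c; end=20; A:t2 B:t3
  4. max(2,3)=3c; end=23; A:t4 B:t3
  5. 4=4c; end=27; A:t4 B:t3

step 3: A=compute:t2 B=load:t3 [load-bound]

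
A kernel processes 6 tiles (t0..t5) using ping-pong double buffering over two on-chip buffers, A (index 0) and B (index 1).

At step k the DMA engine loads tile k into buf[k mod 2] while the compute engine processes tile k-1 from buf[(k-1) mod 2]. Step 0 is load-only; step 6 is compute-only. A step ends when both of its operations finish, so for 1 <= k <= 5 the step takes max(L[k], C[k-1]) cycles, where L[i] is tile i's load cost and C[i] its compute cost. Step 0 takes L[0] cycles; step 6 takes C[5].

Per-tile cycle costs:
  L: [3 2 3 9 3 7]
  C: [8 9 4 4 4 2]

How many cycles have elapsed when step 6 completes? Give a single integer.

  0. 3=3c; end=3; A:t0 B:-
  1. max(2,8)=8c; end=11; A:t0 B:t1
  2. max(3,9)=9c; end=20; A:t2 B:t1
  3. max(9,4)=9c; end=29; A:t2 B:t3
  4. max(3,4)=4c; end=33; A:t4 B:t3
  5. max(7,4)=7c; end=40; A:t4 B:t5
  6. 2=2c; end=42; A:t4 B:t5

end_cycle[6] = 42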